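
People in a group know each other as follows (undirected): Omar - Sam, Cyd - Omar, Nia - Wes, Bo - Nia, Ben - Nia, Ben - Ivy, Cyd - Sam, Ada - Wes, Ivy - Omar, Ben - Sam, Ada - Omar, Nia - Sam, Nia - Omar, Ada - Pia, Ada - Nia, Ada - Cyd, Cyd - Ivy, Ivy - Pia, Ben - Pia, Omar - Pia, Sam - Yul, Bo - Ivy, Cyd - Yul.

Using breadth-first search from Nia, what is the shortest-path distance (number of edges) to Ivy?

Level 0: Nia
Level 1: Ada, Ben, Bo, Omar, Sam, Wes
Level 2: Cyd, Ivy, Pia, Yul
Ivy first appears at level 2.

2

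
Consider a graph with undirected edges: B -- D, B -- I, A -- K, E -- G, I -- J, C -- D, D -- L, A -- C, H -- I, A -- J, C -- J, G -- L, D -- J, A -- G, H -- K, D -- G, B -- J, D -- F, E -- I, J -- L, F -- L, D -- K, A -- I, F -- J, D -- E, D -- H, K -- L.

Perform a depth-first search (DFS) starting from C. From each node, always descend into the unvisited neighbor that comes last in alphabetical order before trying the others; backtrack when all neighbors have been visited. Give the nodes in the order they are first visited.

C → J → L → K → H → I → E → G → D → F → B → A

Visit C
C → J
J → L
L → K
K → H
H → I
I → E
E → G
G → D
D → F
D → B
G → A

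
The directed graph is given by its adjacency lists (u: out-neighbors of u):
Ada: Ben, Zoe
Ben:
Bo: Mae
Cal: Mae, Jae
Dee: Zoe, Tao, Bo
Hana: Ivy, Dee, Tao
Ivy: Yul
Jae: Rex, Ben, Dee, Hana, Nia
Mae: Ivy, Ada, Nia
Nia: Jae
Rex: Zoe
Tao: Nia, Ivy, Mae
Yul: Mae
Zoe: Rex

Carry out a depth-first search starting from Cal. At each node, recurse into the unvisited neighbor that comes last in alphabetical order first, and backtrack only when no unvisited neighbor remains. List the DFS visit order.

Visit Cal
Cal → Mae
Mae → Nia
Nia → Jae
Jae → Rex
Rex → Zoe
Jae → Hana
Hana → Tao
Tao → Ivy
Ivy → Yul
Hana → Dee
Dee → Bo
Jae → Ben
Mae → Ada

Cal, Mae, Nia, Jae, Rex, Zoe, Hana, Tao, Ivy, Yul, Dee, Bo, Ben, Ada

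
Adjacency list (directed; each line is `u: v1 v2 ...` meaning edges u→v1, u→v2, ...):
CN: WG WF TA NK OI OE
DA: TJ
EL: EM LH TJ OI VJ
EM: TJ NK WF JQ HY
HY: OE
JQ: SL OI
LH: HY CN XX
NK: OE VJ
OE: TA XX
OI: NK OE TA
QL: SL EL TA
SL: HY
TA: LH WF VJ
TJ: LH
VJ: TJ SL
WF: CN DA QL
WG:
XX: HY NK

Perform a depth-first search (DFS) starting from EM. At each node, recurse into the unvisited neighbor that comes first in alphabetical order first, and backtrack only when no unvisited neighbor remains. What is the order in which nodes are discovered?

EM HY OE TA LH CN NK VJ SL TJ OI WF DA QL EL WG XX JQ

Visit EM
EM → HY
HY → OE
OE → TA
TA → LH
LH → CN
CN → NK
NK → VJ
VJ → SL
VJ → TJ
CN → OI
CN → WF
WF → DA
WF → QL
QL → EL
CN → WG
LH → XX
EM → JQ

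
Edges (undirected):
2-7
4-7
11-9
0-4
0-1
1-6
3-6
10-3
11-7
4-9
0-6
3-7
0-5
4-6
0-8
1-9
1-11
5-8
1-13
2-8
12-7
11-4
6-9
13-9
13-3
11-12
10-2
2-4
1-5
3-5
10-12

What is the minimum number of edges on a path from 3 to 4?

Level 0: 3
Level 1: 5, 6, 7, 10, 13
Level 2: 0, 1, 2, 4, 8, 9, 11, 12
4 first appears at level 2.

2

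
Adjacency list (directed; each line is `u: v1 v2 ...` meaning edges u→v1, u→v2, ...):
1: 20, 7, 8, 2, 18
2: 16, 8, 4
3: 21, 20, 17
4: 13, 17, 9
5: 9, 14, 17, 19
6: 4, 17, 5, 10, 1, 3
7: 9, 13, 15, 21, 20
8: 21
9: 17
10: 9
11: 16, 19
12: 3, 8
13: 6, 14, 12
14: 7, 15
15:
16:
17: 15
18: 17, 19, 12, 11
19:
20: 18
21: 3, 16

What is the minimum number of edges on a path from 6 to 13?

Level 0: 6
Level 1: 1, 3, 4, 5, 10, 17
Level 2: 2, 7, 8, 9, 13, 14, 15, 18, 19, 20, 21
Level 3: 11, 12, 16
13 first appears at level 2.

2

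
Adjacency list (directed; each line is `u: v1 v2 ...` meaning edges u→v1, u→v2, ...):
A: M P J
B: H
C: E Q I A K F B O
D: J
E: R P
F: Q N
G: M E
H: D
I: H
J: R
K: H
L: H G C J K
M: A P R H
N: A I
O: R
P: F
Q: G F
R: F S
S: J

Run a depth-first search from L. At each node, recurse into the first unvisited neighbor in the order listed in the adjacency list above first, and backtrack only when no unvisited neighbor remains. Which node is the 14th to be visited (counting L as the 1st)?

I

Visit L
L → H
H → D
D → J
J → R
R → F
F → Q
Q → G
G → M
M → A
A → P
G → E
F → N
N → I
R → S
L → C
C → K
C → B
C → O

Visit order: L, H, D, J, R, F, Q, G, M, A, P, E, N, I, S, C, K, B, O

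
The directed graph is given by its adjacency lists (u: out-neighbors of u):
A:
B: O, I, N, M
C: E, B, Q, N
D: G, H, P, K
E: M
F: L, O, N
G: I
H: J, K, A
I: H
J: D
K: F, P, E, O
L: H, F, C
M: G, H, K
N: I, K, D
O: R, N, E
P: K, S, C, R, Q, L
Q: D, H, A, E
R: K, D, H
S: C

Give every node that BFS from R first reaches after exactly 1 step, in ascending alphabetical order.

Level 0: R
Level 1: D, H, K
Level 2: A, E, F, G, J, O, P
Level 3: C, I, L, M, N, Q, S
Level 4: B

D, H, K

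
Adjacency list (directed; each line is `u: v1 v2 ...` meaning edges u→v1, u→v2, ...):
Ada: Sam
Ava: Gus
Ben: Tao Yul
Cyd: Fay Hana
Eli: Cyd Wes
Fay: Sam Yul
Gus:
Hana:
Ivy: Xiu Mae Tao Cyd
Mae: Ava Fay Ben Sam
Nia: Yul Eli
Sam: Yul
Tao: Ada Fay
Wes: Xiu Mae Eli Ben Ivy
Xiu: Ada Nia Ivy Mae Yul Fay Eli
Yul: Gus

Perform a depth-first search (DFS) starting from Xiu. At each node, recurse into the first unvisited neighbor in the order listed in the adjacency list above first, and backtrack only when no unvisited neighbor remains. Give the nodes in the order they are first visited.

Xiu, Ada, Sam, Yul, Gus, Nia, Eli, Cyd, Fay, Hana, Wes, Mae, Ava, Ben, Tao, Ivy

Visit Xiu
Xiu → Ada
Ada → Sam
Sam → Yul
Yul → Gus
Xiu → Nia
Nia → Eli
Eli → Cyd
Cyd → Fay
Cyd → Hana
Eli → Wes
Wes → Mae
Mae → Ava
Mae → Ben
Ben → Tao
Wes → Ivy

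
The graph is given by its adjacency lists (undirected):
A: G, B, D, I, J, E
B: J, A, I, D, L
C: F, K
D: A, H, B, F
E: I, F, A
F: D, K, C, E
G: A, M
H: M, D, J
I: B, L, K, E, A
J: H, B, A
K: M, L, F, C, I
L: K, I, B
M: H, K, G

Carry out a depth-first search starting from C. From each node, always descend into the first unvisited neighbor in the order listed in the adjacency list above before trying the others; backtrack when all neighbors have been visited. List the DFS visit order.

Visit C
C → F
F → D
D → A
A → G
G → M
M → H
H → J
J → B
B → I
I → L
L → K
I → E

C → F → D → A → G → M → H → J → B → I → L → K → E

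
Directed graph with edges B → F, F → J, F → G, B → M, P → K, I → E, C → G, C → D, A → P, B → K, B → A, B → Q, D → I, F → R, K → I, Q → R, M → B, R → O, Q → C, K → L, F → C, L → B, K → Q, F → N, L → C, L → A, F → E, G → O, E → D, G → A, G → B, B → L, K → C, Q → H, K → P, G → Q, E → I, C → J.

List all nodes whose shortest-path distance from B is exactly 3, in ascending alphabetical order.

Level 0: B
Level 1: A, F, K, L, M, Q
Level 2: C, E, G, H, I, J, N, P, R
Level 3: D, O

D, O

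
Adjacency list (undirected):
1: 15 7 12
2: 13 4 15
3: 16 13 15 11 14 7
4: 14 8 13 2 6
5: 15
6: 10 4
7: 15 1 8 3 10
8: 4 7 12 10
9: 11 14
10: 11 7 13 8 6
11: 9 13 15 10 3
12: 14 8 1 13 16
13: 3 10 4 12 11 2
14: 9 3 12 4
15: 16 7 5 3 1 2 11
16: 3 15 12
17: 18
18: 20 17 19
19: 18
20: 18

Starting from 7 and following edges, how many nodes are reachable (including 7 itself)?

16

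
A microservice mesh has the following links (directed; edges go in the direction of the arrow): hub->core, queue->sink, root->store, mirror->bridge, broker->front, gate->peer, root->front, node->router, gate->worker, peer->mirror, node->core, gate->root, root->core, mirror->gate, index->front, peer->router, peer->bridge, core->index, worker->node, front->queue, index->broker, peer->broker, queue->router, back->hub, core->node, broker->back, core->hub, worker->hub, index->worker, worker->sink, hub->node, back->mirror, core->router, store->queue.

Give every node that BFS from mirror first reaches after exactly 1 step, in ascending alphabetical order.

bridge, gate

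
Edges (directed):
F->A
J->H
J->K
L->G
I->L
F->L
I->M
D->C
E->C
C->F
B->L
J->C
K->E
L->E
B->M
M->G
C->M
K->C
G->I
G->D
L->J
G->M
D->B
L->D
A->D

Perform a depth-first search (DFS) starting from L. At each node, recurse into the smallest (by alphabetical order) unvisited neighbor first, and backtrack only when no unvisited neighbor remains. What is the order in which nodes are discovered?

L → D → B → M → G → I → C → F → A → E → J → H → K

Visit L
L → D
D → B
B → M
M → G
G → I
D → C
C → F
F → A
L → E
L → J
J → H
J → K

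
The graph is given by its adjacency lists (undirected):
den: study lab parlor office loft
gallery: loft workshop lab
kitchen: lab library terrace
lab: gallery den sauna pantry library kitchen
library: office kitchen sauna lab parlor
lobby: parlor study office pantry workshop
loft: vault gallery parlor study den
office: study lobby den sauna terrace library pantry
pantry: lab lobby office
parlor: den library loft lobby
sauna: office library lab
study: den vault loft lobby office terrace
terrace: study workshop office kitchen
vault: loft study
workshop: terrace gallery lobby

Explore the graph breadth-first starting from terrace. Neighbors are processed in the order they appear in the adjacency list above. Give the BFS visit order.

terrace, study, workshop, office, kitchen, den, vault, loft, lobby, gallery, sauna, library, pantry, lab, parlor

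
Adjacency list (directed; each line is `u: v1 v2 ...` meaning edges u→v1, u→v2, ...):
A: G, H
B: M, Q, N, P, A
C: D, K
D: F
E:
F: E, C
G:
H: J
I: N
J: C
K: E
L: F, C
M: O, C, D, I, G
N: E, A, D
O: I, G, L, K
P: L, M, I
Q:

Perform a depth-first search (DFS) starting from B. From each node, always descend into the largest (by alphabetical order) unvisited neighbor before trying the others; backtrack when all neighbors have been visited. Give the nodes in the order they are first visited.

B → Q → P → M → O → L → F → E → C → K → D → I → N → A → H → J → G

Visit B
B → Q
B → P
P → M
M → O
O → L
L → F
F → E
F → C
C → K
C → D
O → I
I → N
N → A
A → H
H → J
A → G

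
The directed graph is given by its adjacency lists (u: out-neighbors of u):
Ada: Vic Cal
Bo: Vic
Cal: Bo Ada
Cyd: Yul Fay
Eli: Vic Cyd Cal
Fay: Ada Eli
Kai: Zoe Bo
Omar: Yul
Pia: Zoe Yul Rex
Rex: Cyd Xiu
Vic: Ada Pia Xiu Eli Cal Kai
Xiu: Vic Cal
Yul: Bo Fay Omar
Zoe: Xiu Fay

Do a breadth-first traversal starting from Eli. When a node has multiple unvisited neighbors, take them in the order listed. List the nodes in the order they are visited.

Eli, Vic, Cyd, Cal, Ada, Pia, Xiu, Kai, Yul, Fay, Bo, Zoe, Rex, Omar

Visit Eli; enqueue Vic, Cyd, Cal → queue [Vic, Cyd, Cal]
Visit Vic; enqueue Ada, Pia, Xiu, Kai → queue [Cyd, Cal, Ada, Pia, Xiu, Kai]
Visit Cyd; enqueue Yul, Fay → queue [Cal, Ada, Pia, Xiu, Kai, Yul, Fay]
Visit Cal; enqueue Bo → queue [Ada, Pia, Xiu, Kai, Yul, Fay, Bo]
Visit Ada → queue [Pia, Xiu, Kai, Yul, Fay, Bo]
Visit Pia; enqueue Zoe, Rex → queue [Xiu, Kai, Yul, Fay, Bo, Zoe, Rex]
Visit Xiu → queue [Kai, Yul, Fay, Bo, Zoe, Rex]
Visit Kai → queue [Yul, Fay, Bo, Zoe, Rex]
Visit Yul; enqueue Omar → queue [Fay, Bo, Zoe, Rex, Omar]
Visit Fay → queue [Bo, Zoe, Rex, Omar]
Visit Bo → queue [Zoe, Rex, Omar]
Visit Zoe → queue [Rex, Omar]
Visit Rex → queue [Omar]
Visit Omar → queue []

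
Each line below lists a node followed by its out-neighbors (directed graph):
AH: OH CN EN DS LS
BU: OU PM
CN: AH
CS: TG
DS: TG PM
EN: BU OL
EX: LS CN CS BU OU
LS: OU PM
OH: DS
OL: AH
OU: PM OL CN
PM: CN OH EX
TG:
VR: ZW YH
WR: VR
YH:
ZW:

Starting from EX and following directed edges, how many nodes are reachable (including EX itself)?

BFS from EX visits: EX, BU, CN, CS, LS, OU, PM, AH, TG, OL, OH, DS, EN
Reachable nodes: 13 of 17 total.

13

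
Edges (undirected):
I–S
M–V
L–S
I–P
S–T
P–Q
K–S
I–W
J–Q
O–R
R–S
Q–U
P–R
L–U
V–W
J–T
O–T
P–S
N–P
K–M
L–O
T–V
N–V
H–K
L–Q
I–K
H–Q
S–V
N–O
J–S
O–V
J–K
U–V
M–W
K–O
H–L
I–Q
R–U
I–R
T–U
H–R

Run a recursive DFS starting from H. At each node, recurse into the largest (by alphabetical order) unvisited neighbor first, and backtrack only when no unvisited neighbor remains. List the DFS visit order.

H, R, U, V, W, M, K, S, T, O, N, P, Q, L, J, I

Visit H
H → R
R → U
U → V
V → W
W → M
M → K
K → S
S → T
T → O
O → N
N → P
P → Q
Q → L
Q → J
Q → I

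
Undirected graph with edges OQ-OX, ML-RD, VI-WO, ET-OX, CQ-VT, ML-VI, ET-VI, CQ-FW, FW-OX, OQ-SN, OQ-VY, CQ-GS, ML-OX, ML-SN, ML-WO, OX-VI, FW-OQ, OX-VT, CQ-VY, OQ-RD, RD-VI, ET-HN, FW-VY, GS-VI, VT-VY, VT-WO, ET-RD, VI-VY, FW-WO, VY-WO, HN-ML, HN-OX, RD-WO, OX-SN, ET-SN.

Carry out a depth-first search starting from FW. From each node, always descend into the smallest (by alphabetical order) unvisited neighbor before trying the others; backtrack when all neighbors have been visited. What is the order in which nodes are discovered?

Visit FW
FW → CQ
CQ → GS
GS → VI
VI → ET
ET → HN
HN → ML
ML → OX
OX → OQ
OQ → RD
RD → WO
WO → VT
VT → VY
OQ → SN

FW -> CQ -> GS -> VI -> ET -> HN -> ML -> OX -> OQ -> RD -> WO -> VT -> VY -> SN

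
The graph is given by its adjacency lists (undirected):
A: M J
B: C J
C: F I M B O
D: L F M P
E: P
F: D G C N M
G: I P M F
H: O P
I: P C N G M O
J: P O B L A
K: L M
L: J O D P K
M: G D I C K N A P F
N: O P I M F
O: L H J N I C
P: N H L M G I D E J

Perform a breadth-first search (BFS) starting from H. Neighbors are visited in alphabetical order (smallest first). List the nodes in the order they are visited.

H O P C I J L N D E G M B F A K

Visit H; enqueue O, P → queue [O, P]
Visit O; enqueue C, I, J, L, N → queue [P, C, I, J, L, N]
Visit P; enqueue D, E, G, M → queue [C, I, J, L, N, D, E, G, M]
Visit C; enqueue B, F → queue [I, J, L, N, D, E, G, M, B, F]
Visit I → queue [J, L, N, D, E, G, M, B, F]
Visit J; enqueue A → queue [L, N, D, E, G, M, B, F, A]
Visit L; enqueue K → queue [N, D, E, G, M, B, F, A, K]
Visit N → queue [D, E, G, M, B, F, A, K]
Visit D → queue [E, G, M, B, F, A, K]
Visit E → queue [G, M, B, F, A, K]
Visit G → queue [M, B, F, A, K]
Visit M → queue [B, F, A, K]
Visit B → queue [F, A, K]
Visit F → queue [A, K]
Visit A → queue [K]
Visit K → queue []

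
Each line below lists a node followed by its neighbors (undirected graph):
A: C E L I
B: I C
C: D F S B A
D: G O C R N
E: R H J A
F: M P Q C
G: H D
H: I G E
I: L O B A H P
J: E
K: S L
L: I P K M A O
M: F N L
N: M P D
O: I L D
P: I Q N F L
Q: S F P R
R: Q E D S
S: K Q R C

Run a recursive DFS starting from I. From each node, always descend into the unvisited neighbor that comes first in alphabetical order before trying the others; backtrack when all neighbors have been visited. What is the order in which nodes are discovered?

I A C B D G H E J R Q F M L K S O P N

Visit I
I → A
A → C
C → B
C → D
D → G
G → H
H → E
E → J
E → R
R → Q
Q → F
F → M
M → L
L → K
K → S
L → O
L → P
P → N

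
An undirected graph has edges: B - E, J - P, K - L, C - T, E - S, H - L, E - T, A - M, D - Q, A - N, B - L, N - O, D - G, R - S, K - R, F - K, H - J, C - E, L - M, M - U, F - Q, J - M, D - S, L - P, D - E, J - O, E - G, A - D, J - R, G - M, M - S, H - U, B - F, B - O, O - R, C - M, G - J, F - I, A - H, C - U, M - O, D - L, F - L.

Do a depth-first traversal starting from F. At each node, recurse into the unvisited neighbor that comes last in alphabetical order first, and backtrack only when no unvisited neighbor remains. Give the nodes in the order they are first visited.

F, Q, D, S, R, O, N, A, M, U, H, L, P, J, G, E, T, C, B, K, I

Visit F
F → Q
Q → D
D → S
S → R
R → O
O → N
N → A
A → M
M → U
U → H
H → L
L → P
P → J
J → G
G → E
E → T
T → C
E → B
L → K
F → I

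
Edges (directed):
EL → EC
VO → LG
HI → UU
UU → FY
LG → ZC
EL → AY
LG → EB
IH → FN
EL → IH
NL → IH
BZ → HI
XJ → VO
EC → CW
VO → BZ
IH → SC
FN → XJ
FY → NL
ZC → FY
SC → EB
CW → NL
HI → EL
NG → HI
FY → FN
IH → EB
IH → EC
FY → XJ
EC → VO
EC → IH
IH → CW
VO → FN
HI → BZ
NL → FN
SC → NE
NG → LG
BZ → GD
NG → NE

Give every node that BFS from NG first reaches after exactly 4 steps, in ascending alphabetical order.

CW, FN, NL, SC, VO, XJ

Level 0: NG
Level 1: HI, LG, NE
Level 2: BZ, EB, EL, UU, ZC
Level 3: AY, EC, FY, GD, IH
Level 4: CW, FN, NL, SC, VO, XJ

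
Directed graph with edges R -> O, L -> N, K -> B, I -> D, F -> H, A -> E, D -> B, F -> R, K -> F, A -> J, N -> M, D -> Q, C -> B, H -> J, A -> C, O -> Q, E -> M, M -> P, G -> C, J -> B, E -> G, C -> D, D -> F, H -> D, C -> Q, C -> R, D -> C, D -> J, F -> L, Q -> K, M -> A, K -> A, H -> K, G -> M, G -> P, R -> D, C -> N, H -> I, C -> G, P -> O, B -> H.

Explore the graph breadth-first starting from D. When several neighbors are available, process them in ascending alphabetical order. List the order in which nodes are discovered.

Visit D; enqueue B, C, F, J, Q → queue [B, C, F, J, Q]
Visit B; enqueue H → queue [C, F, J, Q, H]
Visit C; enqueue G, N, R → queue [F, J, Q, H, G, N, R]
Visit F; enqueue L → queue [J, Q, H, G, N, R, L]
Visit J → queue [Q, H, G, N, R, L]
Visit Q; enqueue K → queue [H, G, N, R, L, K]
Visit H; enqueue I → queue [G, N, R, L, K, I]
Visit G; enqueue M, P → queue [N, R, L, K, I, M, P]
Visit N → queue [R, L, K, I, M, P]
Visit R; enqueue O → queue [L, K, I, M, P, O]
Visit L → queue [K, I, M, P, O]
Visit K; enqueue A → queue [I, M, P, O, A]
Visit I → queue [M, P, O, A]
Visit M → queue [P, O, A]
Visit P → queue [O, A]
Visit O → queue [A]
Visit A; enqueue E → queue [E]
Visit E → queue []

D, B, C, F, J, Q, H, G, N, R, L, K, I, M, P, O, A, E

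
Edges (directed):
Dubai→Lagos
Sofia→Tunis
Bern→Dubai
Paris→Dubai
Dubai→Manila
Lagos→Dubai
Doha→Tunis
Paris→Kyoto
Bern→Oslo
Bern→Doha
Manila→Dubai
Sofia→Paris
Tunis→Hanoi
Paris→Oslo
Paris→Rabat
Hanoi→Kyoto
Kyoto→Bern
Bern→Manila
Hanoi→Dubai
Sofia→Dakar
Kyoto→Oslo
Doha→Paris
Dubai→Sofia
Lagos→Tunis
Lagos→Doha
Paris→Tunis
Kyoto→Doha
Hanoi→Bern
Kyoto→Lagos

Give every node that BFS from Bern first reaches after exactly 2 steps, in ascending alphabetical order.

Lagos, Paris, Sofia, Tunis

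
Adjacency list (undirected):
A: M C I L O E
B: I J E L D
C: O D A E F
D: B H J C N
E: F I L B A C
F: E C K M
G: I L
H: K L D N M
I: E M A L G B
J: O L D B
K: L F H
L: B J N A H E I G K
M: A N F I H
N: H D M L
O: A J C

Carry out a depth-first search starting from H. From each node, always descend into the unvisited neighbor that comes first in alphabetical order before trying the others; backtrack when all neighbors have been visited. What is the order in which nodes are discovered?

H D B E A C F K L G I M N J O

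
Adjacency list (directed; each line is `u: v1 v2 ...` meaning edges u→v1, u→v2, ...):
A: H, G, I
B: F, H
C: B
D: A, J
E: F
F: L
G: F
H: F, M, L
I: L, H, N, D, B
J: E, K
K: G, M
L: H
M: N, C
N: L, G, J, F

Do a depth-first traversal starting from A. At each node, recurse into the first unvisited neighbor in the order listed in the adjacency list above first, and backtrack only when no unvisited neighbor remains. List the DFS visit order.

Visit A
A → H
H → F
F → L
H → M
M → N
N → G
N → J
J → E
J → K
M → C
C → B
A → I
I → D

A, H, F, L, M, N, G, J, E, K, C, B, I, D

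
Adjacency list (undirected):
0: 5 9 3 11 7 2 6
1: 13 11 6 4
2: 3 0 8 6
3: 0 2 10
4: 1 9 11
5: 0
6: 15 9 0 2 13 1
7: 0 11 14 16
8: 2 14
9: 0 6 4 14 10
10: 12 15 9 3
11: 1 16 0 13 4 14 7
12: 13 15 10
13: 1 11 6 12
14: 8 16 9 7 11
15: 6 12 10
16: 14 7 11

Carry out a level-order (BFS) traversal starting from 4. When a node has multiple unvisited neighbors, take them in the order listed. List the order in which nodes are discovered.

Visit 4; enqueue 1, 9, 11 → queue [1, 9, 11]
Visit 1; enqueue 13, 6 → queue [9, 11, 13, 6]
Visit 9; enqueue 0, 14, 10 → queue [11, 13, 6, 0, 14, 10]
Visit 11; enqueue 16, 7 → queue [13, 6, 0, 14, 10, 16, 7]
Visit 13; enqueue 12 → queue [6, 0, 14, 10, 16, 7, 12]
Visit 6; enqueue 15, 2 → queue [0, 14, 10, 16, 7, 12, 15, 2]
Visit 0; enqueue 5, 3 → queue [14, 10, 16, 7, 12, 15, 2, 5, 3]
Visit 14; enqueue 8 → queue [10, 16, 7, 12, 15, 2, 5, 3, 8]
Visit 10 → queue [16, 7, 12, 15, 2, 5, 3, 8]
Visit 16 → queue [7, 12, 15, 2, 5, 3, 8]
Visit 7 → queue [12, 15, 2, 5, 3, 8]
Visit 12 → queue [15, 2, 5, 3, 8]
Visit 15 → queue [2, 5, 3, 8]
Visit 2 → queue [5, 3, 8]
Visit 5 → queue [3, 8]
Visit 3 → queue [8]
Visit 8 → queue []

4 1 9 11 13 6 0 14 10 16 7 12 15 2 5 3 8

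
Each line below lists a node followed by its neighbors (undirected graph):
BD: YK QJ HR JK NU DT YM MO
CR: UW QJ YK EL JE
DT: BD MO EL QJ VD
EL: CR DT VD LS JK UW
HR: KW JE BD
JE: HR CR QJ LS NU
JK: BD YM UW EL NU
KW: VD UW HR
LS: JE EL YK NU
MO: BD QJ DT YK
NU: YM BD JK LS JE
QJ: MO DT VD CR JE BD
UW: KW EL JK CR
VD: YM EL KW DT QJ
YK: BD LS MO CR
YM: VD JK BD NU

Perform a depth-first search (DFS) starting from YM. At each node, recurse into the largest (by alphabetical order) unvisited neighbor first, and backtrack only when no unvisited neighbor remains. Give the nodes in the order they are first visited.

Visit YM
YM → VD
VD → QJ
QJ → MO
MO → YK
YK → LS
LS → NU
NU → JK
JK → UW
UW → KW
KW → HR
HR → JE
JE → CR
CR → EL
EL → DT
DT → BD

YM, VD, QJ, MO, YK, LS, NU, JK, UW, KW, HR, JE, CR, EL, DT, BD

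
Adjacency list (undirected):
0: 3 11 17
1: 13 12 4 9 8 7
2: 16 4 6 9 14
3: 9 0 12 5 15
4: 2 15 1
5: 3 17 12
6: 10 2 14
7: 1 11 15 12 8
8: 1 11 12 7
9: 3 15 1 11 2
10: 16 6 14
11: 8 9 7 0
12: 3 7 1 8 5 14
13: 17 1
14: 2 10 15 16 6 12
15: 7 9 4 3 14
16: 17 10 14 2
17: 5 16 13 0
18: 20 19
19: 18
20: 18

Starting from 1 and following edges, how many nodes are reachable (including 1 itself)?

BFS from 1 visits: 1, 4, 7, 8, 9, 12, 13, 2, 15, 11, 3, 5, 14, 17, 6, 16, 0, 10
Reachable nodes: 18 of 21 total.

18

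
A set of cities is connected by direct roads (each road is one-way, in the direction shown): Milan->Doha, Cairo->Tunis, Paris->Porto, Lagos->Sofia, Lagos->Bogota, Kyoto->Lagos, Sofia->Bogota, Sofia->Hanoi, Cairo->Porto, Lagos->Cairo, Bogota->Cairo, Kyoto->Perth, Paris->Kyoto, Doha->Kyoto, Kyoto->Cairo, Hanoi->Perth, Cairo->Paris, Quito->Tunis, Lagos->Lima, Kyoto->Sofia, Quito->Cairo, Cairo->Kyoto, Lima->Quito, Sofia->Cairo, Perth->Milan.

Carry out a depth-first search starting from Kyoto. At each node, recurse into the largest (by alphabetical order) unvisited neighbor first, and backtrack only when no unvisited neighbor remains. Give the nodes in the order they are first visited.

Kyoto Sofia Hanoi Perth Milan Doha Cairo Tunis Porto Paris Bogota Lagos Lima Quito

Visit Kyoto
Kyoto → Sofia
Sofia → Hanoi
Hanoi → Perth
Perth → Milan
Milan → Doha
Sofia → Cairo
Cairo → Tunis
Cairo → Porto
Cairo → Paris
Sofia → Bogota
Kyoto → Lagos
Lagos → Lima
Lima → Quito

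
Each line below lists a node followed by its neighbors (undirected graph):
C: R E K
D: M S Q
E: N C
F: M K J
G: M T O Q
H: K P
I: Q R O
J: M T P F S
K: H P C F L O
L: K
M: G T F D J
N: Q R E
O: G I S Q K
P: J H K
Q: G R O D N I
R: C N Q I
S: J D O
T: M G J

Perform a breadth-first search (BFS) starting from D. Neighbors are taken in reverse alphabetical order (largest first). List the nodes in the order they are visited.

D S Q M O J R N I G T F K P C E L H

Visit D; enqueue S, Q, M → queue [S, Q, M]
Visit S; enqueue O, J → queue [Q, M, O, J]
Visit Q; enqueue R, N, I, G → queue [M, O, J, R, N, I, G]
Visit M; enqueue T, F → queue [O, J, R, N, I, G, T, F]
Visit O; enqueue K → queue [J, R, N, I, G, T, F, K]
Visit J; enqueue P → queue [R, N, I, G, T, F, K, P]
Visit R; enqueue C → queue [N, I, G, T, F, K, P, C]
Visit N; enqueue E → queue [I, G, T, F, K, P, C, E]
Visit I → queue [G, T, F, K, P, C, E]
Visit G → queue [T, F, K, P, C, E]
Visit T → queue [F, K, P, C, E]
Visit F → queue [K, P, C, E]
Visit K; enqueue L, H → queue [P, C, E, L, H]
Visit P → queue [C, E, L, H]
Visit C → queue [E, L, H]
Visit E → queue [L, H]
Visit L → queue [H]
Visit H → queue []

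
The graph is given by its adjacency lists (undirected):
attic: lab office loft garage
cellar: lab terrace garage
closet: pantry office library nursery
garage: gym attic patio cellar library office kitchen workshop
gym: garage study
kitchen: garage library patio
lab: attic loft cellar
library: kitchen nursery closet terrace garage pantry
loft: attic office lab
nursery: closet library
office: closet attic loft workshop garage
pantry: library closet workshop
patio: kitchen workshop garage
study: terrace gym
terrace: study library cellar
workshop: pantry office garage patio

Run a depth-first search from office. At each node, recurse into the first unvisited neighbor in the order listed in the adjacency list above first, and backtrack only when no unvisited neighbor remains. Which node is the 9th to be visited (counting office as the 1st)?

terrace

Visit office
office → closet
closet → pantry
pantry → library
library → kitchen
kitchen → garage
garage → gym
gym → study
study → terrace
terrace → cellar
cellar → lab
lab → attic
attic → loft
garage → patio
patio → workshop
library → nursery

Visit order: office, closet, pantry, library, kitchen, garage, gym, study, terrace, cellar, lab, attic, loft, patio, workshop, nursery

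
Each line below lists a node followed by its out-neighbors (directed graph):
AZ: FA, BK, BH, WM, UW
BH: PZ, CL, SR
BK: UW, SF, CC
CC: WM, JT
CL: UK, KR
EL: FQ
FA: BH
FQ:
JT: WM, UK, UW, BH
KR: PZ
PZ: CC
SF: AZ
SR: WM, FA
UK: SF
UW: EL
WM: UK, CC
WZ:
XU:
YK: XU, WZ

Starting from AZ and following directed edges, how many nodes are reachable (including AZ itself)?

16

BFS from AZ visits: AZ, FA, BK, BH, WM, UW, SF, CC, PZ, CL, SR, UK, EL, JT, KR, FQ
Reachable nodes: 16 of 19 total.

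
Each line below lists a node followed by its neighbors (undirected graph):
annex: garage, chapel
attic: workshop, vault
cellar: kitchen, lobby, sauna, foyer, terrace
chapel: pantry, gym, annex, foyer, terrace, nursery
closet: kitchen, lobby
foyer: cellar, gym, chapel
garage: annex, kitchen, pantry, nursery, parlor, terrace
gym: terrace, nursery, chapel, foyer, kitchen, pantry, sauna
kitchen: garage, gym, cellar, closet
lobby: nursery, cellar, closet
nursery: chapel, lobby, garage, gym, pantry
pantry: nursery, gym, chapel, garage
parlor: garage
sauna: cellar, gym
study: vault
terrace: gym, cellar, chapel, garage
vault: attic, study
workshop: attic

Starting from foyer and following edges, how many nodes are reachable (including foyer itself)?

14

BFS from foyer visits: foyer, cellar, gym, chapel, kitchen, lobby, sauna, terrace, nursery, pantry, annex, garage, closet, parlor
Reachable nodes: 14 of 18 total.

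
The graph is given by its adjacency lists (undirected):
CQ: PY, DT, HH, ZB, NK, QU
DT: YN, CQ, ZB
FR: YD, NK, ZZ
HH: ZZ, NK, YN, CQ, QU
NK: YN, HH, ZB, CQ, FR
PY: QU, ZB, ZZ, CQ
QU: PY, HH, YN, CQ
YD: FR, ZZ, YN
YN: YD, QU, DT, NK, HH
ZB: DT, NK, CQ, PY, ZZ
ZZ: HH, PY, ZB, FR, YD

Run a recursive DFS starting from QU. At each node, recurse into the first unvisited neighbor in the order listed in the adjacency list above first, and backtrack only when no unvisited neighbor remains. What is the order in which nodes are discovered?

QU PY ZB DT YN YD FR NK HH ZZ CQ

Visit QU
QU → PY
PY → ZB
ZB → DT
DT → YN
YN → YD
YD → FR
FR → NK
NK → HH
HH → ZZ
HH → CQ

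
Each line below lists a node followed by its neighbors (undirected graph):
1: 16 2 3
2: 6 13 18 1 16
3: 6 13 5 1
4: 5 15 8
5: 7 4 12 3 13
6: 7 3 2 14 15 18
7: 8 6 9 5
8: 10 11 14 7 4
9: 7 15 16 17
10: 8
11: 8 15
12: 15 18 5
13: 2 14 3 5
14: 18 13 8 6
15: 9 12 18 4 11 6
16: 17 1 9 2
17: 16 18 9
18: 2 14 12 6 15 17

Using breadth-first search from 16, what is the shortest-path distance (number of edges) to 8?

3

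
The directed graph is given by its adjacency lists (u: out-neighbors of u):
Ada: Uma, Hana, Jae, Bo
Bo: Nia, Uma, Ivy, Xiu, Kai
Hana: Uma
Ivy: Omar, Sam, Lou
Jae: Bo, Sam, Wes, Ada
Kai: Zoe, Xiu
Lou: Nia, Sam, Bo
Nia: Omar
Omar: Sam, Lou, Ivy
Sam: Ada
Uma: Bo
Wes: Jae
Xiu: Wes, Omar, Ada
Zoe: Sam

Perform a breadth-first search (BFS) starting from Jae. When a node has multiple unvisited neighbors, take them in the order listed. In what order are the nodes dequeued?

Visit Jae; enqueue Bo, Sam, Wes, Ada → queue [Bo, Sam, Wes, Ada]
Visit Bo; enqueue Nia, Uma, Ivy, Xiu, Kai → queue [Sam, Wes, Ada, Nia, Uma, Ivy, Xiu, Kai]
Visit Sam → queue [Wes, Ada, Nia, Uma, Ivy, Xiu, Kai]
Visit Wes → queue [Ada, Nia, Uma, Ivy, Xiu, Kai]
Visit Ada; enqueue Hana → queue [Nia, Uma, Ivy, Xiu, Kai, Hana]
Visit Nia; enqueue Omar → queue [Uma, Ivy, Xiu, Kai, Hana, Omar]
Visit Uma → queue [Ivy, Xiu, Kai, Hana, Omar]
Visit Ivy; enqueue Lou → queue [Xiu, Kai, Hana, Omar, Lou]
Visit Xiu → queue [Kai, Hana, Omar, Lou]
Visit Kai; enqueue Zoe → queue [Hana, Omar, Lou, Zoe]
Visit Hana → queue [Omar, Lou, Zoe]
Visit Omar → queue [Lou, Zoe]
Visit Lou → queue [Zoe]
Visit Zoe → queue []

Jae, Bo, Sam, Wes, Ada, Nia, Uma, Ivy, Xiu, Kai, Hana, Omar, Lou, Zoe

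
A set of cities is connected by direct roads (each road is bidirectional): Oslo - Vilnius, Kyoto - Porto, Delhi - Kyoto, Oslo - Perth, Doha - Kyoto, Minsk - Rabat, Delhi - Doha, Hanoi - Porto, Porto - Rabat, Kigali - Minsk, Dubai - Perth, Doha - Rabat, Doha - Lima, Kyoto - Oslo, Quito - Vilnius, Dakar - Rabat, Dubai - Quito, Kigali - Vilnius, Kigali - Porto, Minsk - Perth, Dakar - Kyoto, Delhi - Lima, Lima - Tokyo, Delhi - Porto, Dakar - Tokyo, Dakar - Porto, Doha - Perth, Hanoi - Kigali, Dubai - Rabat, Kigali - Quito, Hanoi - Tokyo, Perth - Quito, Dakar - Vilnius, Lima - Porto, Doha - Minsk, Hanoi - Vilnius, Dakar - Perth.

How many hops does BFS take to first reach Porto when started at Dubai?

Level 0: Dubai
Level 1: Perth, Quito, Rabat
Level 2: Dakar, Doha, Kigali, Minsk, Oslo, Porto, Vilnius
Level 3: Delhi, Hanoi, Kyoto, Lima, Tokyo
Porto first appears at level 2.

2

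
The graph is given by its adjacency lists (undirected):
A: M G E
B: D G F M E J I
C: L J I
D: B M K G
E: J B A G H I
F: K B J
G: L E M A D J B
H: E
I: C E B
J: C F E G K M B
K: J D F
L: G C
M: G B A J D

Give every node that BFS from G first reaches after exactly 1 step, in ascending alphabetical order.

Level 0: G
Level 1: A, B, D, E, J, L, M
Level 2: C, F, H, I, K

A, B, D, E, J, L, M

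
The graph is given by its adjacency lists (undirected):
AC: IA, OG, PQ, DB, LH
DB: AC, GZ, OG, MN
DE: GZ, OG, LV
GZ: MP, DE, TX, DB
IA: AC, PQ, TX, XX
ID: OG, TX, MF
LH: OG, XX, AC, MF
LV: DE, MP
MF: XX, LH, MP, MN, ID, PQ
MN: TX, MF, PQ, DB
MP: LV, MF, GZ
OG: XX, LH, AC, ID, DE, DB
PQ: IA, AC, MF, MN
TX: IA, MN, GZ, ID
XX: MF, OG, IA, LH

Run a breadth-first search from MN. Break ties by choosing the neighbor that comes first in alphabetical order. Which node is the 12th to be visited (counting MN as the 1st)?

Visit MN; enqueue DB, MF, PQ, TX → queue [DB, MF, PQ, TX]
Visit DB; enqueue AC, GZ, OG → queue [MF, PQ, TX, AC, GZ, OG]
Visit MF; enqueue ID, LH, MP, XX → queue [PQ, TX, AC, GZ, OG, ID, LH, MP, XX]
Visit PQ; enqueue IA → queue [TX, AC, GZ, OG, ID, LH, MP, XX, IA]
Visit TX → queue [AC, GZ, OG, ID, LH, MP, XX, IA]
Visit AC → queue [GZ, OG, ID, LH, MP, XX, IA]
Visit GZ; enqueue DE → queue [OG, ID, LH, MP, XX, IA, DE]
Visit OG → queue [ID, LH, MP, XX, IA, DE]
Visit ID → queue [LH, MP, XX, IA, DE]
Visit LH → queue [MP, XX, IA, DE]
Visit MP; enqueue LV → queue [XX, IA, DE, LV]
Visit XX → queue [IA, DE, LV]
Visit IA → queue [DE, LV]
Visit DE → queue [LV]
Visit LV → queue []

Visit order: MN, DB, MF, PQ, TX, AC, GZ, OG, ID, LH, MP, XX, IA, DE, LV

XX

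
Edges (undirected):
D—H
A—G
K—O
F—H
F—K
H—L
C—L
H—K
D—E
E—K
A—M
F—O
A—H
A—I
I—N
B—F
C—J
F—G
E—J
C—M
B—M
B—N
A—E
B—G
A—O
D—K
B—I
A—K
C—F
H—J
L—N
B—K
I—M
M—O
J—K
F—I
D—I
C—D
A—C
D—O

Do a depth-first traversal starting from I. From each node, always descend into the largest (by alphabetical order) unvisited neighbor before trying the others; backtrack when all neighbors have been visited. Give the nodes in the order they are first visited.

I N L H K O M C J E D A G F B

Visit I
I → N
N → L
L → H
H → K
K → O
O → M
M → C
C → J
J → E
E → D
E → A
A → G
G → F
F → B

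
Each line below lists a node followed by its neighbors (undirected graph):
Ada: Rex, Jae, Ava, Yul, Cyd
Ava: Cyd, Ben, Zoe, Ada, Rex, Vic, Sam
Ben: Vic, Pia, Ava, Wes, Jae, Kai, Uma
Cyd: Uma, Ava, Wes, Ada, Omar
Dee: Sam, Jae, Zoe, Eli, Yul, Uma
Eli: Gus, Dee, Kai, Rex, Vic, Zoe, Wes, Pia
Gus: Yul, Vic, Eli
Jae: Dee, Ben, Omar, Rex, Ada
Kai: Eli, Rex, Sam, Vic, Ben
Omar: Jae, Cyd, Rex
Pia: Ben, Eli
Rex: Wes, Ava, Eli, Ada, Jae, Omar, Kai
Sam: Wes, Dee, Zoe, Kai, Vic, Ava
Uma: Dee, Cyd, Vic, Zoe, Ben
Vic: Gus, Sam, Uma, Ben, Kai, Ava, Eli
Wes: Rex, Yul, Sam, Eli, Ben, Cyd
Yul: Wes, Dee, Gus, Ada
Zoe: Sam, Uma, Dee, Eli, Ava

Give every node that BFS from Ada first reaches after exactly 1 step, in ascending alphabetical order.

Ava, Cyd, Jae, Rex, Yul

Level 0: Ada
Level 1: Ava, Cyd, Jae, Rex, Yul
Level 2: Ben, Dee, Eli, Gus, Kai, Omar, Sam, Uma, Vic, Wes, Zoe
Level 3: Pia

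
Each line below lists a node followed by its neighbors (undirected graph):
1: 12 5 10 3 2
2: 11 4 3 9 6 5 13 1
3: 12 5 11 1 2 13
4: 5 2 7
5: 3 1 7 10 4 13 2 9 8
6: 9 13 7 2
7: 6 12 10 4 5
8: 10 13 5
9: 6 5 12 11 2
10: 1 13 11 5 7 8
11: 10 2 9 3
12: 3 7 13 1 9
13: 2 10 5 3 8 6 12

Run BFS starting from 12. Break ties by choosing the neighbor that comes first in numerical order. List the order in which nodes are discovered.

12 → 1 → 3 → 7 → 9 → 13 → 2 → 5 → 10 → 11 → 4 → 6 → 8

Visit 12; enqueue 1, 3, 7, 9, 13 → queue [1, 3, 7, 9, 13]
Visit 1; enqueue 2, 5, 10 → queue [3, 7, 9, 13, 2, 5, 10]
Visit 3; enqueue 11 → queue [7, 9, 13, 2, 5, 10, 11]
Visit 7; enqueue 4, 6 → queue [9, 13, 2, 5, 10, 11, 4, 6]
Visit 9 → queue [13, 2, 5, 10, 11, 4, 6]
Visit 13; enqueue 8 → queue [2, 5, 10, 11, 4, 6, 8]
Visit 2 → queue [5, 10, 11, 4, 6, 8]
Visit 5 → queue [10, 11, 4, 6, 8]
Visit 10 → queue [11, 4, 6, 8]
Visit 11 → queue [4, 6, 8]
Visit 4 → queue [6, 8]
Visit 6 → queue [8]
Visit 8 → queue []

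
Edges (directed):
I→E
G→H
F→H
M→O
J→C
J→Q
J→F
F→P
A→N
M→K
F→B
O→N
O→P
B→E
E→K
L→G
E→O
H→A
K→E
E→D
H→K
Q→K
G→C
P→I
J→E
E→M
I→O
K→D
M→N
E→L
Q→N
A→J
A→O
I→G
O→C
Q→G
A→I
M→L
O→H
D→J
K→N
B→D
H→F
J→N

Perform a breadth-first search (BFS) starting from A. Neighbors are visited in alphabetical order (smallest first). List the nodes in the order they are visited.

A → I → J → N → O → E → G → C → F → Q → H → P → D → K → L → M → B

Visit A; enqueue I, J, N, O → queue [I, J, N, O]
Visit I; enqueue E, G → queue [J, N, O, E, G]
Visit J; enqueue C, F, Q → queue [N, O, E, G, C, F, Q]
Visit N → queue [O, E, G, C, F, Q]
Visit O; enqueue H, P → queue [E, G, C, F, Q, H, P]
Visit E; enqueue D, K, L, M → queue [G, C, F, Q, H, P, D, K, L, M]
Visit G → queue [C, F, Q, H, P, D, K, L, M]
Visit C → queue [F, Q, H, P, D, K, L, M]
Visit F; enqueue B → queue [Q, H, P, D, K, L, M, B]
Visit Q → queue [H, P, D, K, L, M, B]
Visit H → queue [P, D, K, L, M, B]
Visit P → queue [D, K, L, M, B]
Visit D → queue [K, L, M, B]
Visit K → queue [L, M, B]
Visit L → queue [M, B]
Visit M → queue [B]
Visit B → queue []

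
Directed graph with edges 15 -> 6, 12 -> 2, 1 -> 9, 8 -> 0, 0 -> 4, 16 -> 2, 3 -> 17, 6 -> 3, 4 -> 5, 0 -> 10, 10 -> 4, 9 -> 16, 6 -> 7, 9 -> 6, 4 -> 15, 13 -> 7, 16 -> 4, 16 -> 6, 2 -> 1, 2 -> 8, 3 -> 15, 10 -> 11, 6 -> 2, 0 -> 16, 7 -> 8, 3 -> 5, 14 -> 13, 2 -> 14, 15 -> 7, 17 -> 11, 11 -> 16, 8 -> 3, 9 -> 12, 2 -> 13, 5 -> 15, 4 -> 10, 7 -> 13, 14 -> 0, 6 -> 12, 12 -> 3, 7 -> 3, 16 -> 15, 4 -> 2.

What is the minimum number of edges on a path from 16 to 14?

Level 0: 16
Level 1: 2, 4, 6, 15
Level 2: 1, 3, 5, 7, 8, 10, 12, 13, 14
Level 3: 0, 9, 11, 17
14 first appears at level 2.

2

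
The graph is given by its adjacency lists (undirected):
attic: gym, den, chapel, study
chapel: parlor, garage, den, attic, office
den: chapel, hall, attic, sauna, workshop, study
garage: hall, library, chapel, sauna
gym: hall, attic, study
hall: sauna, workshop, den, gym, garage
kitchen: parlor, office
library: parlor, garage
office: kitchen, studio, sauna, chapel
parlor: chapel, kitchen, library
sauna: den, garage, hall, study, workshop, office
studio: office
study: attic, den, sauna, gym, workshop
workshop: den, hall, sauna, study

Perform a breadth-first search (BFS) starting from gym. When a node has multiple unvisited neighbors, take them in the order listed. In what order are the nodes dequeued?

gym, hall, attic, study, sauna, workshop, den, garage, chapel, office, library, parlor, kitchen, studio

Visit gym; enqueue hall, attic, study → queue [hall, attic, study]
Visit hall; enqueue sauna, workshop, den, garage → queue [attic, study, sauna, workshop, den, garage]
Visit attic; enqueue chapel → queue [study, sauna, workshop, den, garage, chapel]
Visit study → queue [sauna, workshop, den, garage, chapel]
Visit sauna; enqueue office → queue [workshop, den, garage, chapel, office]
Visit workshop → queue [den, garage, chapel, office]
Visit den → queue [garage, chapel, office]
Visit garage; enqueue library → queue [chapel, office, library]
Visit chapel; enqueue parlor → queue [office, library, parlor]
Visit office; enqueue kitchen, studio → queue [library, parlor, kitchen, studio]
Visit library → queue [parlor, kitchen, studio]
Visit parlor → queue [kitchen, studio]
Visit kitchen → queue [studio]
Visit studio → queue []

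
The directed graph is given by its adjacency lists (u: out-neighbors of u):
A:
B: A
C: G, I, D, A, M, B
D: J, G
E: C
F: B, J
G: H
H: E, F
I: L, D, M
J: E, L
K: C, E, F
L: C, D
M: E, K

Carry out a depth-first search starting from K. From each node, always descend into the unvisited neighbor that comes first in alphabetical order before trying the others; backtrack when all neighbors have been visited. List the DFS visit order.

K → C → A → B → D → G → H → E → F → J → L → I → M

Visit K
K → C
C → A
C → B
C → D
D → G
G → H
H → E
H → F
F → J
J → L
C → I
I → M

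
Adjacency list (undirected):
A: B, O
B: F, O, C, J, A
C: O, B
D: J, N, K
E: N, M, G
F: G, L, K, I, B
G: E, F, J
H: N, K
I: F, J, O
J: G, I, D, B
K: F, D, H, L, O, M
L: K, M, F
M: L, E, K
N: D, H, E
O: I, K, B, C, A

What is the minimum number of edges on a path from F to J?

2

Level 0: F
Level 1: B, G, I, K, L
Level 2: A, C, D, E, H, J, M, O
Level 3: N
J first appears at level 2.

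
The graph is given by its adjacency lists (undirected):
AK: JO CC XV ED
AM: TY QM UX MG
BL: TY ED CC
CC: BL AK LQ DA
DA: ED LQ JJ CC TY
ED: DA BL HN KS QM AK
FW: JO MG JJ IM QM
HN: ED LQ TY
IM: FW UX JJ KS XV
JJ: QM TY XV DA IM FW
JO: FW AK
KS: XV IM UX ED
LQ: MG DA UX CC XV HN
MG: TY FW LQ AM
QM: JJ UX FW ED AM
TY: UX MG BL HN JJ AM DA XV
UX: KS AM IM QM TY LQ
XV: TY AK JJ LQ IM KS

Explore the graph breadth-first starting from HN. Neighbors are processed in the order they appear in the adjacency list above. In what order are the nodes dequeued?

HN ED LQ TY DA BL KS QM AK MG UX CC XV JJ AM IM FW JO

Visit HN; enqueue ED, LQ, TY → queue [ED, LQ, TY]
Visit ED; enqueue DA, BL, KS, QM, AK → queue [LQ, TY, DA, BL, KS, QM, AK]
Visit LQ; enqueue MG, UX, CC, XV → queue [TY, DA, BL, KS, QM, AK, MG, UX, CC, XV]
Visit TY; enqueue JJ, AM → queue [DA, BL, KS, QM, AK, MG, UX, CC, XV, JJ, AM]
Visit DA → queue [BL, KS, QM, AK, MG, UX, CC, XV, JJ, AM]
Visit BL → queue [KS, QM, AK, MG, UX, CC, XV, JJ, AM]
Visit KS; enqueue IM → queue [QM, AK, MG, UX, CC, XV, JJ, AM, IM]
Visit QM; enqueue FW → queue [AK, MG, UX, CC, XV, JJ, AM, IM, FW]
Visit AK; enqueue JO → queue [MG, UX, CC, XV, JJ, AM, IM, FW, JO]
Visit MG → queue [UX, CC, XV, JJ, AM, IM, FW, JO]
Visit UX → queue [CC, XV, JJ, AM, IM, FW, JO]
Visit CC → queue [XV, JJ, AM, IM, FW, JO]
Visit XV → queue [JJ, AM, IM, FW, JO]
Visit JJ → queue [AM, IM, FW, JO]
Visit AM → queue [IM, FW, JO]
Visit IM → queue [FW, JO]
Visit FW → queue [JO]
Visit JO → queue []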